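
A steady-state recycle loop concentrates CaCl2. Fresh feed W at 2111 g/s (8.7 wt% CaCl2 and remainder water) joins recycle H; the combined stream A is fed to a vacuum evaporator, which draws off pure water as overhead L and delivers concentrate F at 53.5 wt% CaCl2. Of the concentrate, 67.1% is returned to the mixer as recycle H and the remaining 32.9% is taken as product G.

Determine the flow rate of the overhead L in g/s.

Overall CaCl2 balance (none leaves overhead): CaCl2 in fresh feed = CaCl2 in product, i.e. 2111×0.087 = (1−0.671)·F·0.535.
F = 183.66/(0.535×0.329) = 1043.4 g/s.
Recycle H = 0.671×1043.4 = 700.13 g/s.
Combined feed A = 2111 + 700.13 = 2811.1 g/s.
Overhead L = A − F = 2811.1 − 1043.4 = 1767.7 g/s.

1768 g/s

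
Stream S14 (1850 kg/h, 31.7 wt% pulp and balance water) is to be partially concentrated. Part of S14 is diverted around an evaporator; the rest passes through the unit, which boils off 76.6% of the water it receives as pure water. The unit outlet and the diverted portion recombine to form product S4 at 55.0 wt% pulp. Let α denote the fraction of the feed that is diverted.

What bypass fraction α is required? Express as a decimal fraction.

All 1850×0.317 = 586.45 kg/h of pulp reaches S4, so S4 = 586.45/0.550 = 1066.3 kg/h and vapour = 783.73 kg/h.
The evaporator receives (1−α)·1850 of feed at 0.683 water and removes 0.766 of that water:
0.766×0.683×(1−α)×1850 = 783.73
(1−α) = 783.73/967.88 = 0.8097;  α = 0.1903.

0.190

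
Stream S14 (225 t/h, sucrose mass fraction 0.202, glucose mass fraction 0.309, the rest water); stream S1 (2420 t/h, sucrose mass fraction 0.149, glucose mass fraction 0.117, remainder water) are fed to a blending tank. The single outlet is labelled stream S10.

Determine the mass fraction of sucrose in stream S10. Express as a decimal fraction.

0.154

Total flow out = 225 + 2420 = 2645 t/h.
sucrose in = 225×0.202 + 2420×0.149 = 406.03 t/h.
sucrose mass fraction in S10 = 406.03/2645 = 0.154.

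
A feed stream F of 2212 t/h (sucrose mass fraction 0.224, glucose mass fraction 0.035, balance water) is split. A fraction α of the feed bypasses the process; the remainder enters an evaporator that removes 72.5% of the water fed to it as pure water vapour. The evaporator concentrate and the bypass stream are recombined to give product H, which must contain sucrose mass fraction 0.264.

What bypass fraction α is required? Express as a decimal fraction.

0.718

All 2212×0.224 = 495.49 t/h of sucrose reaches H, so H = 495.49/0.264 = 1876.8 t/h and vapour = 335.15 t/h.
The evaporator receives (1−α)·2212 of feed at 0.741 water and removes 0.725 of that water:
0.725×0.741×(1−α)×2212 = 335.15
(1−α) = 335.15/1188.3 = 0.2820;  α = 0.7180.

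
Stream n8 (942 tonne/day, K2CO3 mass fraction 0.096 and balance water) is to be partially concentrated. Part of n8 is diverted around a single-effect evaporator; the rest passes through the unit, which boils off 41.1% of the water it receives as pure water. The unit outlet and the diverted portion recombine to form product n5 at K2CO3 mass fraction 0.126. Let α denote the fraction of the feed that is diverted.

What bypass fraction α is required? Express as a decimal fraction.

All 942×0.096 = 90.432 tonne/day of K2CO3 reaches n5, so n5 = 90.432/0.126 = 717.71 tonne/day and vapour = 224.29 tonne/day.
The evaporator receives (1−α)·942 of feed at 0.904 water and removes 0.411 of that water:
0.411×0.904×(1−α)×942 = 224.29
(1−α) = 224.29/349.99 = 0.6408;  α = 0.3592.

0.359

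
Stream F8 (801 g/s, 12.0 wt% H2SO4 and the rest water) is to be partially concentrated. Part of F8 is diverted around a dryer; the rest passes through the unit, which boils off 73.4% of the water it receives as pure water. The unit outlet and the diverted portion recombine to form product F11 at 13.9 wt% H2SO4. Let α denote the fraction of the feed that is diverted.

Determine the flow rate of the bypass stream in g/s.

631.5 g/s

All 801×0.120 = 96.12 g/s of H2SO4 reaches F11, so F11 = 96.12/0.139 = 691.51 g/s and vapour = 109.49 g/s.
The evaporator receives (1−α)·801 of feed at 0.880 water and removes 0.734 of that water:
0.734×0.880×(1−α)×801 = 109.49
(1−α) = 109.49/517.38 = 0.2116;  α = 0.7884.
Bypass flow = 0.7884×801 = 631.49 g/s.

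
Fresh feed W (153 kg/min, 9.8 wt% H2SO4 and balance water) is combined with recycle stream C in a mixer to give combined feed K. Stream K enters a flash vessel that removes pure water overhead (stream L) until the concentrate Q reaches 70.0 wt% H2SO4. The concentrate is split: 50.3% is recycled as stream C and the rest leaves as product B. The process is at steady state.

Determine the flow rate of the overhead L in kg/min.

131.6 kg/min

Overall H2SO4 balance (none leaves overhead): H2SO4 in fresh feed = H2SO4 in product, i.e. 153×0.098 = (1−0.503)·Q·0.700.
Q = 14.994/(0.700×0.497) = 43.099 kg/min.
Recycle C = 0.503×43.099 = 21.679 kg/min.
Combined feed K = 153 + 21.679 = 174.68 kg/min.
Overhead L = K − Q = 174.68 − 43.099 = 131.58 kg/min.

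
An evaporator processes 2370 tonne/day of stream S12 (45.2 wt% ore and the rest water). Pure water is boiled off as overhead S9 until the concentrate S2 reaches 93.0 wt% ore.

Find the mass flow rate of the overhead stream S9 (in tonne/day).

ore is conserved: 2370×0.452 = 1071.2 tonne/day all reports to the concentrate.
Concentrate = 1071.2/(target fraction) = 1151.9 tonne/day.
Overhead = 2370 − 1151.9 = 1218.1 tonne/day.

1218 tonne/day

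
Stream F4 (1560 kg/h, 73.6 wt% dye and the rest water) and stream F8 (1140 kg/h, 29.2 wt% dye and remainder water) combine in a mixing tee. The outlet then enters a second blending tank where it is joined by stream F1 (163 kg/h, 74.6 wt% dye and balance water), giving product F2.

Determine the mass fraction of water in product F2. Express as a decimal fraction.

Overall, product flow = 2863 kg/h.
water in = 1560×0.264 + 1140×0.708 + 163×0.254 = 1260.4 kg/h.
water fraction in F2 = 0.440.

0.440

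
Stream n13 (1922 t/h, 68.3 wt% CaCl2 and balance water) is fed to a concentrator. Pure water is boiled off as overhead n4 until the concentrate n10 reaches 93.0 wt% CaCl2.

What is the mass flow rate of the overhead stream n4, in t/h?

510.5 t/h

CaCl2 is conserved: 1922×0.683 = 1312.7 t/h all reports to the concentrate.
Concentrate = 1312.7/(target fraction) = 1411.5 t/h.
Overhead = 1922 − 1411.5 = 510.47 t/h.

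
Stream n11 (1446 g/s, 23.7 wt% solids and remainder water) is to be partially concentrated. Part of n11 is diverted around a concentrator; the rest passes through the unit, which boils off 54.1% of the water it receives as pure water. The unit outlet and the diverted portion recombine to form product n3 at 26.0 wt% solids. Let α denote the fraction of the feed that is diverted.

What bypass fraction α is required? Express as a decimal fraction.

All 1446×0.237 = 342.7 g/s of solids reaches n3, so n3 = 342.7/0.260 = 1318.1 g/s and vapour = 127.92 g/s.
The evaporator receives (1−α)·1446 of feed at 0.763 water and removes 0.541 of that water:
0.541×0.763×(1−α)×1446 = 127.92
(1−α) = 127.92/596.88 = 0.2143;  α = 0.7857.

0.786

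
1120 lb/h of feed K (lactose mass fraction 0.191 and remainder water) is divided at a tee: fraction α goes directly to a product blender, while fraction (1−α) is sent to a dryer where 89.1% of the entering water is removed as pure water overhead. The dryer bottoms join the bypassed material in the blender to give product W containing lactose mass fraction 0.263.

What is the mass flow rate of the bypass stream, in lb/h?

694.6 lb/h

All 1120×0.191 = 213.92 lb/h of lactose reaches W, so W = 213.92/0.263 = 813.38 lb/h and vapour = 306.62 lb/h.
The evaporator receives (1−α)·1120 of feed at 0.809 water and removes 0.891 of that water:
0.891×0.809×(1−α)×1120 = 306.62
(1−α) = 306.62/807.32 = 0.3798;  α = 0.6202.
Bypass flow = 0.6202×1120 = 694.63 lb/h.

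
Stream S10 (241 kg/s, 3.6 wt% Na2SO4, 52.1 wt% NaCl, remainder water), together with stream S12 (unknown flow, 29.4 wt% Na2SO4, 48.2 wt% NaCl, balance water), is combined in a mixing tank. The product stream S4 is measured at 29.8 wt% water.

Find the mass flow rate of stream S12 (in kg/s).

Let S12 be the unknown flow. Total out = 241 + S12.
water balance: 106.76 + 0.224·S12 = 0.298·(241 + S12)
(0.224 − 0.298)·S12 = 0.298×241 − 106.76 = -34.945
S12 = -34.945 / -0.074 = 472.23 kg/s

472.2 kg/s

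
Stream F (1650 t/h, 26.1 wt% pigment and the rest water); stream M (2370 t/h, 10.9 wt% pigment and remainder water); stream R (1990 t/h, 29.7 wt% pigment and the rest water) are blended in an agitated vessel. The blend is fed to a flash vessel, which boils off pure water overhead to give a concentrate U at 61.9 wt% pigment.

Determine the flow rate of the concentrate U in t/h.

2068 t/h

pigment entering = 1650×0.261 + 2370×0.109 + 1990×0.297 = 1280 t/h.
All pigment reports to U, so U = 1280/0.619 = 2067.9 t/h.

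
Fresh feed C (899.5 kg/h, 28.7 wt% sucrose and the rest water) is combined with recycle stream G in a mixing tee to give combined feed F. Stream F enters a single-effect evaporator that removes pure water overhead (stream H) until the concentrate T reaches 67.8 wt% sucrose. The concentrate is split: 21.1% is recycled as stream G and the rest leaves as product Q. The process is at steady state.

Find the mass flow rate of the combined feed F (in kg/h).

1001 kg/h

Overall sucrose balance (none leaves overhead): sucrose in fresh feed = sucrose in product, i.e. 899.5×0.287 = (1−0.211)·T·0.678.
T = 258.16/(0.678×0.789) = 482.59 kg/h.
Recycle G = 0.211×482.59 = 101.83 kg/h.
Combined feed F = 899.5 + 101.83 = 1001.3 kg/h.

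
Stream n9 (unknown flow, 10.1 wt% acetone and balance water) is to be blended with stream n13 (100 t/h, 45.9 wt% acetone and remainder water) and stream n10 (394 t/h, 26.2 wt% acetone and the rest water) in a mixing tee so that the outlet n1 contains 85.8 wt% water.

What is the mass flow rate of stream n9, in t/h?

Let n9 be the unknown flow. Total out = 494 + n9.
water balance: 344.87 + 0.899·n9 = 0.858·(494 + n9)
(0.899 − 0.858)·n9 = 0.858×494 − 344.87 = 78.98
n9 = 78.98 / 0.041 = 1926.3 t/h

1926 t/h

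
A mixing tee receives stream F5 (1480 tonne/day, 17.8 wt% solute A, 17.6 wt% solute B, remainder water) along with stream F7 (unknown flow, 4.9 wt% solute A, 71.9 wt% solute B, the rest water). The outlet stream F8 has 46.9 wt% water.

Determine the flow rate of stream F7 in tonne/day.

1105 tonne/day

Let F7 be the unknown flow. Total out = 1480 + F7.
water balance: 956.08 + 0.232·F7 = 0.469·(1480 + F7)
(0.232 − 0.469)·F7 = 0.469×1480 − 956.08 = -261.96
F7 = -261.96 / -0.237 = 1105.3 tonne/day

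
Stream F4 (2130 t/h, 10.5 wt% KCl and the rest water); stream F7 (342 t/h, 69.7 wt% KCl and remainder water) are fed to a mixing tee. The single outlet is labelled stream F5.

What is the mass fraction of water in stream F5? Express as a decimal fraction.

0.8131

Total flow out = 2130 + 342 = 2472 t/h.
water in = 2130×0.895 + 342×0.303 = 2010 t/h.
water mass fraction in F5 = 2010/2472 = 0.8131.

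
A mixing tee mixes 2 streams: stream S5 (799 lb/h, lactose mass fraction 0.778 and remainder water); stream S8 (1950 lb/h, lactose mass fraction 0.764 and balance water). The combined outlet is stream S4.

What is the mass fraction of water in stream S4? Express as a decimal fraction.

0.232

Total flow out = 799 + 1950 = 2749 lb/h.
water in = 799×0.222 + 1950×0.236 = 637.58 lb/h.
water mass fraction in S4 = 637.58/2749 = 0.232.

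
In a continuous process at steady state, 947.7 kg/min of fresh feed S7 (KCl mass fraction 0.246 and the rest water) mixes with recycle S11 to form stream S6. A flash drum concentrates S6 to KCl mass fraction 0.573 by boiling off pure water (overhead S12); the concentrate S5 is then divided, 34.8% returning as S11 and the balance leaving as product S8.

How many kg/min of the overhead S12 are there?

540.8 kg/min

Overall KCl balance (none leaves overhead): KCl in fresh feed = KCl in product, i.e. 947.7×0.246 = (1−0.348)·S5·0.573.
S5 = 233.13/(0.573×0.652) = 624.03 kg/min.
Recycle S11 = 0.348×624.03 = 217.16 kg/min.
Combined feed S6 = 947.7 + 217.16 = 1164.9 kg/min.
Overhead S12 = S6 − S5 = 1164.9 − 624.03 = 540.83 kg/min.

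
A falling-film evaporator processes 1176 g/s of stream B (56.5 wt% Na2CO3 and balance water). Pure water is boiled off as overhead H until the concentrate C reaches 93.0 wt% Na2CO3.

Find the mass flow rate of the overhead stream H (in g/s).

461.5 g/s

Na2CO3 is conserved: 1176×0.565 = 664.44 g/s all reports to the concentrate.
Concentrate = 664.44/(target fraction) = 714.45 g/s.
Overhead = 1176 − 714.45 = 461.55 g/s.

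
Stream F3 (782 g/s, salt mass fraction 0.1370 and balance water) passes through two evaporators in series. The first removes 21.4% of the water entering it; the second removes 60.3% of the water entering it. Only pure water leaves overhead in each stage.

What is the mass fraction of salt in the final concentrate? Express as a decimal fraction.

0.3372

water in feed = 782×0.863 = 674.87 g/s.
After stage 1: water left = (1−0.214)×674.87 = 530.44; stream total = 637.58 g/s.
After stage 2: water left = (1−0.603)×530.44 = 210.59; final concentrate = 317.72 g/s.
salt fraction = 107.13/317.72 = 0.3372.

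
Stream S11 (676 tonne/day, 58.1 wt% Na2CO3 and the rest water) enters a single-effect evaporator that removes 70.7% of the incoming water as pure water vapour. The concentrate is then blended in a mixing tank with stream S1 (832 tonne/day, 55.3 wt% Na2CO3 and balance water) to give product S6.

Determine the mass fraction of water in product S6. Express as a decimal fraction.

Vapour removed = 0.707×0.419×676 = 200.25 tonne/day; concentrate = 475.75 tonne/day.
water reaching the mixer = 82.99 (from concentrate) + 832×0.447 = 454.89 tonne/day.
Product flow = 475.75 + 832 = 1307.7 tonne/day; water fraction = 0.348.

0.348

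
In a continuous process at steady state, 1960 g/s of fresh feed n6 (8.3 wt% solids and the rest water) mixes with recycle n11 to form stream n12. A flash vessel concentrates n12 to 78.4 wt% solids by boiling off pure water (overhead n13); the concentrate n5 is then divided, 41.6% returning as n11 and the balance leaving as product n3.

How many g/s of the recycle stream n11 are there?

Overall solids balance (none leaves overhead): solids in fresh feed = solids in product, i.e. 1960×0.083 = (1−0.416)·n5·0.784.
n5 = 162.68/(0.784×0.584) = 355.31 g/s.
Recycle n11 = 0.416×355.31 = 147.81 g/s.

147.8 g/s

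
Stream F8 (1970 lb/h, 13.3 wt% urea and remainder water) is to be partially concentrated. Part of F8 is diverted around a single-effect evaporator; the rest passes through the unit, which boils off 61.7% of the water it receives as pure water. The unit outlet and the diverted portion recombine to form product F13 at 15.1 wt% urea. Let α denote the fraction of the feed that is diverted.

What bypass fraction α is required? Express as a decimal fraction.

All 1970×0.133 = 262.01 lb/h of urea reaches F13, so F13 = 262.01/0.151 = 1735.2 lb/h and vapour = 234.83 lb/h.
The evaporator receives (1−α)·1970 of feed at 0.867 water and removes 0.617 of that water:
0.617×0.867×(1−α)×1970 = 234.83
(1−α) = 234.83/1053.8 = 0.2228;  α = 0.7772.

0.777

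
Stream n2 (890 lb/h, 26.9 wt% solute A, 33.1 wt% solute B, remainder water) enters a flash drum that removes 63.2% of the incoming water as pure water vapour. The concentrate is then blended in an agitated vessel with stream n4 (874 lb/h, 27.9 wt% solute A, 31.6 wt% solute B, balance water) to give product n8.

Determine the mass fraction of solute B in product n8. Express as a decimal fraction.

Vapour removed = 0.632×0.400×890 = 224.99 lb/h; concentrate = 665.01 lb/h.
solute B reaching the mixer = 294.59 (from concentrate) + 874×0.316 = 570.77 lb/h.
Product flow = 665.01 + 874 = 1539 lb/h; solute B fraction = 0.3709.

0.3709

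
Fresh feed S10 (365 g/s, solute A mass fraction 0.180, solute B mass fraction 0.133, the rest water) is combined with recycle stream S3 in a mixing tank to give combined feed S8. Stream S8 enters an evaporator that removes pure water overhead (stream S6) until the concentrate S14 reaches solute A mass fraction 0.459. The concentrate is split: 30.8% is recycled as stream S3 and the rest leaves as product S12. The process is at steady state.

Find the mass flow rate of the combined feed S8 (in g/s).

Overall solute A balance (none leaves overhead): solute A in fresh feed = solute A in product, i.e. 365×0.180 = (1−0.308)·S14·0.459.
S14 = 65.7/(0.459×0.692) = 206.85 g/s.
Recycle S3 = 0.308×206.85 = 63.708 g/s.
Combined feed S8 = 365 + 63.708 = 428.71 g/s.

428.7 g/s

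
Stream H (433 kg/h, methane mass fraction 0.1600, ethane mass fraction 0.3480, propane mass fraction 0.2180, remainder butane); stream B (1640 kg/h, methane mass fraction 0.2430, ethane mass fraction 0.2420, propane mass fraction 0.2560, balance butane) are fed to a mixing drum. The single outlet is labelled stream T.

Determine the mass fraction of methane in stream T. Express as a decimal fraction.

0.2257

Total flow out = 433 + 1640 = 2073 kg/h.
methane in = 433×0.160 + 1640×0.243 = 467.8 kg/h.
methane mass fraction in T = 467.8/2073 = 0.2257.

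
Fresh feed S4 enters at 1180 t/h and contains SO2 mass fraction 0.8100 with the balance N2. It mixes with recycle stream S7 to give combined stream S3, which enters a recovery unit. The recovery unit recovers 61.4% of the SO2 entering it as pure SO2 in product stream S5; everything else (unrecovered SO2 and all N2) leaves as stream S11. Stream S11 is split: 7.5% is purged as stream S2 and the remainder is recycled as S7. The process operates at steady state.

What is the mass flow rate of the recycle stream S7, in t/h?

N2 enters only via S4 and leaves only via the purge: 1180×0.190 = 0.075×(N2 in S11), and the recovery unit passes all N2, so N2 in S3 = N2 in S11 = 2989.3 t/h.
SO2 in S3: m_A = 1180×0.810 + (1−0.075)·(1−0.614)·m_A, so m_A = 955.8/0.6429 = 1486.6 t/h.
S11 = (1−0.614)×1486.6 + 2989.3 = 3563.2 t/h.
Recycle S7 = (1−0.075)×3563.2 = 3295.9 t/h.

3296 t/h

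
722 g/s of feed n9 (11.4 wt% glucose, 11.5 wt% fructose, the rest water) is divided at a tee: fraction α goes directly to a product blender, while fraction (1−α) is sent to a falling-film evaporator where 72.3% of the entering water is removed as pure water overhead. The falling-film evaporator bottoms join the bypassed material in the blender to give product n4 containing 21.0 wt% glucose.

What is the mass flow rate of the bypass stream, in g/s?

All 722×0.114 = 82.308 g/s of glucose reaches n4, so n4 = 82.308/0.210 = 391.94 g/s and vapour = 330.06 g/s.
The evaporator receives (1−α)·722 of feed at 0.771 water and removes 0.723 of that water:
0.723×0.771×(1−α)×722 = 330.06
(1−α) = 330.06/402.47 = 0.8201;  α = 0.1799.
Bypass flow = 0.1799×722 = 129.9 g/s.

129.9 g/s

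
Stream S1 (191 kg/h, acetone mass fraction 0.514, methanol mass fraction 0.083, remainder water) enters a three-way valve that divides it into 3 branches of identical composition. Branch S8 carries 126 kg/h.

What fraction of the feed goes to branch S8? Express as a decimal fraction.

Fraction to S8 = 126/191 = 0.6597.

0.660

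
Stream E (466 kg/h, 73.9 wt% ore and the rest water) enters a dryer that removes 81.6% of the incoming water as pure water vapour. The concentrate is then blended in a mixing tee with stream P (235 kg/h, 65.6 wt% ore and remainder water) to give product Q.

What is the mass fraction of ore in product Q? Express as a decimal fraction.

0.828

Vapour removed = 0.816×0.261×466 = 99.247 kg/h; concentrate = 366.75 kg/h.
ore reaching the mixer = 344.37 (from concentrate) + 235×0.656 = 498.53 kg/h.
Product flow = 366.75 + 235 = 601.75 kg/h; ore fraction = 0.828.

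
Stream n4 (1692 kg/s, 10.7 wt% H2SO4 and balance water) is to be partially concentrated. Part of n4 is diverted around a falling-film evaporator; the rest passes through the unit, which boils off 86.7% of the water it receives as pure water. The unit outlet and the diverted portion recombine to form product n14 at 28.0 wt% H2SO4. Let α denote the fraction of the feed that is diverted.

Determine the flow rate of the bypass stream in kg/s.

341.7 kg/s

All 1692×0.107 = 181.04 kg/s of H2SO4 reaches n14, so n14 = 181.04/0.280 = 646.59 kg/s and vapour = 1045.4 kg/s.
The evaporator receives (1−α)·1692 of feed at 0.893 water and removes 0.867 of that water:
0.867×0.893×(1−α)×1692 = 1045.4
(1−α) = 1045.4/1310 = 0.7980;  α = 0.2020.
Bypass flow = 0.2020×1692 = 341.74 kg/s.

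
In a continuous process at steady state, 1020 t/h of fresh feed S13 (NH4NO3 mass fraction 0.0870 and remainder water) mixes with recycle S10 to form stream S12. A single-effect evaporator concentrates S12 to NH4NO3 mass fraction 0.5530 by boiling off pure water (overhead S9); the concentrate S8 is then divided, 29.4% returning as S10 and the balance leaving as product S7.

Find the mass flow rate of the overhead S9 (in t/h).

859.5 t/h

Overall NH4NO3 balance (none leaves overhead): NH4NO3 in fresh feed = NH4NO3 in product, i.e. 1020×0.087 = (1−0.294)·S8·0.553.
S8 = 88.74/(0.553×0.706) = 227.29 t/h.
Recycle S10 = 0.294×227.29 = 66.825 t/h.
Combined feed S12 = 1020 + 66.825 = 1086.8 t/h.
Overhead S9 = S12 − S8 = 1086.8 − 227.29 = 859.53 t/h.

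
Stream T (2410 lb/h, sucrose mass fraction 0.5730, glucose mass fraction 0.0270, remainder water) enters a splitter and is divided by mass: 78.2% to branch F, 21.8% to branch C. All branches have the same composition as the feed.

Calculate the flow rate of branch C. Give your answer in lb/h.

525.4 lb/h

Branch C flow = 0.218×2410 = 525.38 lb/h.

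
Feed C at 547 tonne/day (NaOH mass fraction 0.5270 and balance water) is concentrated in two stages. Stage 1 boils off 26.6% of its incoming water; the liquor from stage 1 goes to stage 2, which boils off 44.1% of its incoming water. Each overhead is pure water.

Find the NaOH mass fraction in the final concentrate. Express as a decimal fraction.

water in feed = 547×0.473 = 258.73 tonne/day.
After stage 1: water left = (1−0.266)×258.73 = 189.91; stream total = 478.18 tonne/day.
After stage 2: water left = (1−0.441)×189.91 = 106.16; final concentrate = 394.43 tonne/day.
NaOH fraction = 288.27/394.43 = 0.7309.

0.7309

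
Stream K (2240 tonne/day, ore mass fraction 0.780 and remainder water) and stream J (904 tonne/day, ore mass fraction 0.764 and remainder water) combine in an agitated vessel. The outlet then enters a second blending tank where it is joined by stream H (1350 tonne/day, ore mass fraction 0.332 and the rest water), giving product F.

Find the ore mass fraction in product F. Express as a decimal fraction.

0.642

Overall, product flow = 4494 tonne/day.
ore in = 2240×0.780 + 904×0.764 + 1350×0.332 = 2886.1 tonne/day.
ore fraction in F = 0.642.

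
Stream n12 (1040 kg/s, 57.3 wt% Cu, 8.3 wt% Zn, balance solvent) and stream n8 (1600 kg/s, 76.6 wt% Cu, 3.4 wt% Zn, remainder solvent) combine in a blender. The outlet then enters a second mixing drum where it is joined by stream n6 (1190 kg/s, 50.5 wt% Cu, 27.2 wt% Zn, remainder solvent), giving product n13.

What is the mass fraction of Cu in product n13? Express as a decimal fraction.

Overall, product flow = 3830 kg/s.
Cu in = 1040×0.573 + 1600×0.766 + 1190×0.505 = 2422.5 kg/s.
Cu fraction in n13 = 0.6325.

0.6325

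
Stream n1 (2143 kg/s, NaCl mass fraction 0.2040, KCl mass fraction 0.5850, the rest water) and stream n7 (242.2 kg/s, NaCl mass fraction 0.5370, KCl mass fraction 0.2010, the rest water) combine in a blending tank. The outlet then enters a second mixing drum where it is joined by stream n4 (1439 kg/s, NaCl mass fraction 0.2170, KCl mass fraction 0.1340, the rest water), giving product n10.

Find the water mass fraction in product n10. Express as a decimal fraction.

0.3790

Overall, product flow = 3824.2 kg/s.
water in = 2143×0.211 + 242.2×0.262 + 1439×0.649 = 1449.5 kg/s.
water fraction in n10 = 0.3790.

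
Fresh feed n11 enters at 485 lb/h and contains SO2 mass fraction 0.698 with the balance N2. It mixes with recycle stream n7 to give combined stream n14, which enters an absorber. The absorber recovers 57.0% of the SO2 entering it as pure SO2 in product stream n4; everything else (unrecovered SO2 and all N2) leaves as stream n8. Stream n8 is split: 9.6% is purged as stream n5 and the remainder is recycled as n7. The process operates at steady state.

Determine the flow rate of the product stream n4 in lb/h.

315.7 lb/h

SO2 in n14: m_A = 485×0.698 + (1−0.096)·(1−0.570)·m_A, so m_A = 338.53/0.6113 = 553.81 lb/h.
Product n4 = 0.570×553.81 = 315.67 lb/h.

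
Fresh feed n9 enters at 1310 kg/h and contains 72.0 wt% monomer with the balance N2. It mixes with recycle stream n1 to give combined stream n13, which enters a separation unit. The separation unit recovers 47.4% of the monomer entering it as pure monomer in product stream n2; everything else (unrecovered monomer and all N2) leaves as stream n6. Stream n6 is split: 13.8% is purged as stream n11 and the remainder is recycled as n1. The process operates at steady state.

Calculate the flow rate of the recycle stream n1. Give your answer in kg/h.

N2 enters only via n9 and leaves only via the purge: 1310×0.280 = 0.138×(N2 in n6), and the separation unit passes all N2, so N2 in n13 = N2 in n6 = 2658 kg/h.
monomer in n13: m_A = 1310×0.720 + (1−0.138)·(1−0.474)·m_A, so m_A = 943.2/0.5466 = 1725.6 kg/h.
n6 = (1−0.474)×1725.6 + 2658 = 3565.6 kg/h.
Recycle n1 = (1−0.138)×3565.6 = 3073.6 kg/h.

3074 kg/h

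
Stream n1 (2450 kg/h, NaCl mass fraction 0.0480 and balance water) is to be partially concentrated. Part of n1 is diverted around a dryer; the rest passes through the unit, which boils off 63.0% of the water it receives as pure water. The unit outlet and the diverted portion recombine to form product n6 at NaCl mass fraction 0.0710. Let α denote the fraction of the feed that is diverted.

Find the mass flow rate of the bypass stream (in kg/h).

1127 kg/h

All 2450×0.048 = 117.6 kg/h of NaCl reaches n6, so n6 = 117.6/0.071 = 1656.3 kg/h and vapour = 793.66 kg/h.
The evaporator receives (1−α)·2450 of feed at 0.952 water and removes 0.630 of that water:
0.630×0.952×(1−α)×2450 = 793.66
(1−α) = 793.66/1469.4 = 0.5401;  α = 0.4599.
Bypass flow = 0.4599×2450 = 1126.7 kg/h.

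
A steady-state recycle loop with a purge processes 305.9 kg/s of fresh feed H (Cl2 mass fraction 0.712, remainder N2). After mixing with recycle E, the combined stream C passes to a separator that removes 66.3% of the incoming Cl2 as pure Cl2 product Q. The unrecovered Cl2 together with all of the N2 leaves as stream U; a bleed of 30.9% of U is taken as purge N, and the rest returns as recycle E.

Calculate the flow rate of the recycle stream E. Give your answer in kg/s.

263.1 kg/s

N2 enters only via H and leaves only via the purge: 305.9×0.288 = 0.309×(N2 in U), and the separator passes all N2, so N2 in C = N2 in U = 285.11 kg/s.
Cl2 in C: m_A = 305.9×0.712 + (1−0.309)·(1−0.663)·m_A, so m_A = 217.8/0.7671 = 283.92 kg/s.
U = (1−0.663)×283.92 + 285.11 = 380.79 kg/s.
Recycle E = (1−0.309)×380.79 = 263.13 kg/s.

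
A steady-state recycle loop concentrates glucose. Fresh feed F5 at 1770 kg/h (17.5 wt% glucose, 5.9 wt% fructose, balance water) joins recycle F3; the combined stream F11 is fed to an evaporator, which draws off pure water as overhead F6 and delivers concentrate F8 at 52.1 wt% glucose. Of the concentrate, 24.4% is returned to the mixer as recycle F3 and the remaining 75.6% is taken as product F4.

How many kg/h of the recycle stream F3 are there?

Overall glucose balance (none leaves overhead): glucose in fresh feed = glucose in product, i.e. 1770×0.175 = (1−0.244)·F8·0.521.
F8 = 309.75/(0.521×0.756) = 786.42 kg/h.
Recycle F3 = 0.244×786.42 = 191.89 kg/h.

191.9 kg/h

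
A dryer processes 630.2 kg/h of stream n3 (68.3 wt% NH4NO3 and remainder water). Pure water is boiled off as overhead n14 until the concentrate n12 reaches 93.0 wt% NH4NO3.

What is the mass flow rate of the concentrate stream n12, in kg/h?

462.8 kg/h

NH4NO3 is conserved: 630.2×0.683 = 430.43 kg/h all reports to the concentrate.
Concentrate = 430.43/(target fraction) = 462.82 kg/h.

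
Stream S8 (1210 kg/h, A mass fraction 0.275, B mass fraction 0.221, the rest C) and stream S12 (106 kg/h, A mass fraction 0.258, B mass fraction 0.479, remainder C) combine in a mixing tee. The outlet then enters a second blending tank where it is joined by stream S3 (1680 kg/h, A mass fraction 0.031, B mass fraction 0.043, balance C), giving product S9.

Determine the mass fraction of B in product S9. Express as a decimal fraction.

0.130

Overall, product flow = 2996 kg/h.
B in = 1210×0.221 + 106×0.479 + 1680×0.043 = 390.42 kg/h.
B fraction in S9 = 0.130.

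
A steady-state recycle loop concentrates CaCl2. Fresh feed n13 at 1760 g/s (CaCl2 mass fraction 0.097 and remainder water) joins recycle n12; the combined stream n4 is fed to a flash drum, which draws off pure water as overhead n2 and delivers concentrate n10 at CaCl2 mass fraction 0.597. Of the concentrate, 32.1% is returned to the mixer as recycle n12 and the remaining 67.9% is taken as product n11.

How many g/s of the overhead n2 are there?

Overall CaCl2 balance (none leaves overhead): CaCl2 in fresh feed = CaCl2 in product, i.e. 1760×0.097 = (1−0.321)·n10·0.597.
n10 = 170.72/(0.597×0.679) = 421.15 g/s.
Recycle n12 = 0.321×421.15 = 135.19 g/s.
Combined feed n4 = 1760 + 135.19 = 1895.2 g/s.
Overhead n2 = n4 − n10 = 1895.2 − 421.15 = 1474 g/s.

1474 g/s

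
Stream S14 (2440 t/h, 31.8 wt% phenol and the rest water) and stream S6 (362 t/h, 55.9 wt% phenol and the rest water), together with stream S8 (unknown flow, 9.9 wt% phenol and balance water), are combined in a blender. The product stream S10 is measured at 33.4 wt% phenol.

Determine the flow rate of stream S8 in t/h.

Let S8 be the unknown flow. Total out = 2802 + S8.
phenol balance: 978.28 + 0.099·S8 = 0.334·(2802 + S8)
(0.099 − 0.334)·S8 = 0.334×2802 − 978.28 = -42.41
S8 = -42.41 / -0.235 = 180.47 t/h

180.5 t/h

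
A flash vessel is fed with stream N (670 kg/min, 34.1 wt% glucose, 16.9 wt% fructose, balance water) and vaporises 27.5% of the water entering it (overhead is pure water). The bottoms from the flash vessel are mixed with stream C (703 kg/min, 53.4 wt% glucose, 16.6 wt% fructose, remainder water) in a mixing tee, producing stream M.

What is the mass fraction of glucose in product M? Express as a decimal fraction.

0.471

Vapour removed = 0.275×0.490×670 = 90.283 kg/min; concentrate = 579.72 kg/min.
glucose reaching the mixer = 228.47 (from concentrate) + 703×0.534 = 603.87 kg/min.
Product flow = 579.72 + 703 = 1282.7 kg/min; glucose fraction = 0.471.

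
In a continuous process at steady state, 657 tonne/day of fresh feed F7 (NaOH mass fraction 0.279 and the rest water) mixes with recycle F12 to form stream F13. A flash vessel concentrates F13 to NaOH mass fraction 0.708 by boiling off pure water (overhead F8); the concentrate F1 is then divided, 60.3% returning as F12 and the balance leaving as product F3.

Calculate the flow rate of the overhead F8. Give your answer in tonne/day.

398.1 tonne/day

Overall NaOH balance (none leaves overhead): NaOH in fresh feed = NaOH in product, i.e. 657×0.279 = (1−0.603)·F1·0.708.
F1 = 183.3/(0.708×0.397) = 652.15 tonne/day.
Recycle F12 = 0.603×652.15 = 393.24 tonne/day.
Combined feed F13 = 657 + 393.24 = 1050.2 tonne/day.
Overhead F8 = F13 − F1 = 1050.2 − 652.15 = 398.1 tonne/day.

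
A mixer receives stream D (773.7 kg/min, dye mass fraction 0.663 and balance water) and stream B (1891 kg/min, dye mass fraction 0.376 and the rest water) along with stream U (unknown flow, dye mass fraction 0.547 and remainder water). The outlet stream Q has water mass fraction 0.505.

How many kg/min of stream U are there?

1828 kg/min

Let U be the unknown flow. Total out = 2664.7 + U.
water balance: 1440.7 + 0.453·U = 0.505·(2664.7 + U)
(0.453 − 0.505)·U = 0.505×2664.7 − 1440.7 = -95.047
U = -95.047 / -0.052 = 1827.8 kg/min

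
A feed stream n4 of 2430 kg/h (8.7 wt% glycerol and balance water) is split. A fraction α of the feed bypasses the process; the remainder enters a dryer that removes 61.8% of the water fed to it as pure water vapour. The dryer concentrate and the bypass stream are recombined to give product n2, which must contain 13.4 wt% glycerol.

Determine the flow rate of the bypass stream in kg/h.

919.4 kg/h

All 2430×0.087 = 211.41 kg/h of glycerol reaches n2, so n2 = 211.41/0.134 = 1577.7 kg/h and vapour = 852.31 kg/h.
The evaporator receives (1−α)·2430 of feed at 0.913 water and removes 0.618 of that water:
0.618×0.913×(1−α)×2430 = 852.31
(1−α) = 852.31/1371.1 = 0.6216;  α = 0.3784.
Bypass flow = 0.3784×2430 = 919.43 kg/h.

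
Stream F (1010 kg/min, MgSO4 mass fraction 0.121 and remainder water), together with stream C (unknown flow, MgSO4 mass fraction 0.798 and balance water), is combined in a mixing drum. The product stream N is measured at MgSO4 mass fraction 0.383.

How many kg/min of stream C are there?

Let C be the unknown flow. Total out = 1010 + C.
MgSO4 balance: 122.21 + 0.798·C = 0.383·(1010 + C)
(0.798 − 0.383)·C = 0.383×1010 − 122.21 = 264.62
C = 264.62 / 0.415 = 637.64 kg/min

637.6 kg/min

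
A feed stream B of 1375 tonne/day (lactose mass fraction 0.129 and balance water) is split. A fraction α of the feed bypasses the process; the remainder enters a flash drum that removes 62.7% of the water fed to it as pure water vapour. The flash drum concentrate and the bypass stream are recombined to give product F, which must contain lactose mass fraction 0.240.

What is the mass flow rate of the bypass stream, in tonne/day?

All 1375×0.129 = 177.38 tonne/day of lactose reaches F, so F = 177.38/0.240 = 739.06 tonne/day and vapour = 635.94 tonne/day.
The evaporator receives (1−α)·1375 of feed at 0.871 water and removes 0.627 of that water:
0.627×0.871×(1−α)×1375 = 635.94
(1−α) = 635.94/750.91 = 0.8469;  α = 0.1531.
Bypass flow = 0.1531×1375 = 210.53 tonne/day.

210.5 tonne/day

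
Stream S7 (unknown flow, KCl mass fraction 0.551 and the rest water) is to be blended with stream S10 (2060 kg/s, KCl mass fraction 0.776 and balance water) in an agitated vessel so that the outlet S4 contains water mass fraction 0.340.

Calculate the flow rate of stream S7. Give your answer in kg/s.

Let S7 be the unknown flow. Total out = 2060 + S7.
water balance: 461.44 + 0.449·S7 = 0.340·(2060 + S7)
(0.449 − 0.340)·S7 = 0.340×2060 − 461.44 = 238.96
S7 = 238.96 / 0.109 = 2192.3 kg/s

2192 kg/s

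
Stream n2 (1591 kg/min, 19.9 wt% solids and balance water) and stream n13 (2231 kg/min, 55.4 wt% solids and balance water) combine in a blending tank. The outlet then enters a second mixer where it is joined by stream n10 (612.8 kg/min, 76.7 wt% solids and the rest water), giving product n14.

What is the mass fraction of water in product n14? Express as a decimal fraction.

0.544

Overall, product flow = 4434.8 kg/min.
water in = 1591×0.801 + 2231×0.446 + 612.8×0.233 = 2412.2 kg/min.
water fraction in n14 = 0.544.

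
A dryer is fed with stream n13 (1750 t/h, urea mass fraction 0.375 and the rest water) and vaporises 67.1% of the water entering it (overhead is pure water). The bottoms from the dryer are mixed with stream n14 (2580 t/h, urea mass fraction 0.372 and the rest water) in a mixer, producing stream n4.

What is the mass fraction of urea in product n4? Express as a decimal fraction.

0.449

Vapour removed = 0.671×0.625×1750 = 733.91 t/h; concentrate = 1016.1 t/h.
urea reaching the mixer = 656.25 (from concentrate) + 2580×0.372 = 1616 t/h.
Product flow = 1016.1 + 2580 = 3596.1 t/h; urea fraction = 0.449.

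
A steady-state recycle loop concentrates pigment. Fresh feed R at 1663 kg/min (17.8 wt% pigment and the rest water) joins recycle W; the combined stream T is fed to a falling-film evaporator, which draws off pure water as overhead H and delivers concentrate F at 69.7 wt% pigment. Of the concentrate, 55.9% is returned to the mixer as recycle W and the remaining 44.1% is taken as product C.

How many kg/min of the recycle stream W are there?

Overall pigment balance (none leaves overhead): pigment in fresh feed = pigment in product, i.e. 1663×0.178 = (1−0.559)·F·0.697.
F = 296.01/(0.697×0.441) = 963.03 kg/min.
Recycle W = 0.559×963.03 = 538.34 kg/min.

538.3 kg/min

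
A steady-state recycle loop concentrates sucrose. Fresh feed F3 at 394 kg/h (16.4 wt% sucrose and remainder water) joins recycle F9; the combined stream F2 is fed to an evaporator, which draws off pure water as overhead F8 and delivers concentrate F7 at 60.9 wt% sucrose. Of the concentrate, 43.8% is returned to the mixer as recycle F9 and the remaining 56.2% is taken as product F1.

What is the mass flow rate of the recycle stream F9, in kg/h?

Overall sucrose balance (none leaves overhead): sucrose in fresh feed = sucrose in product, i.e. 394×0.164 = (1−0.438)·F7·0.609.
F7 = 64.616/(0.609×0.562) = 188.79 kg/h.
Recycle F9 = 0.438×188.79 = 82.691 kg/h.

82.69 kg/h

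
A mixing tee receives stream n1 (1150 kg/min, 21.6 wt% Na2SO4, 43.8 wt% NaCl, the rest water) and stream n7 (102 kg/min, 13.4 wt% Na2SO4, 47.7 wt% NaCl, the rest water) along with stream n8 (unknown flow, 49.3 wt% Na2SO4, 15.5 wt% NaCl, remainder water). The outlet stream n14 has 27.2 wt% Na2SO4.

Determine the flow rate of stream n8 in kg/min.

Let n8 be the unknown flow. Total out = 1252 + n8.
Na2SO4 balance: 262.07 + 0.493·n8 = 0.272·(1252 + n8)
(0.493 − 0.272)·n8 = 0.272×1252 − 262.07 = 78.476
n8 = 78.476 / 0.221 = 355.1 kg/min

355.1 kg/min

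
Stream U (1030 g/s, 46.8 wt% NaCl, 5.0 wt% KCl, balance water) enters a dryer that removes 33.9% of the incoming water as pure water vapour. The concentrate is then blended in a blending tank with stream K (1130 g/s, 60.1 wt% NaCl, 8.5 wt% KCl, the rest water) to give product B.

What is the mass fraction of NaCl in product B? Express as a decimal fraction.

Vapour removed = 0.339×0.482×1030 = 168.3 g/s; concentrate = 861.7 g/s.
NaCl reaching the mixer = 482.04 (from concentrate) + 1130×0.601 = 1161.2 g/s.
Product flow = 861.7 + 1130 = 1991.7 g/s; NaCl fraction = 0.583.

0.583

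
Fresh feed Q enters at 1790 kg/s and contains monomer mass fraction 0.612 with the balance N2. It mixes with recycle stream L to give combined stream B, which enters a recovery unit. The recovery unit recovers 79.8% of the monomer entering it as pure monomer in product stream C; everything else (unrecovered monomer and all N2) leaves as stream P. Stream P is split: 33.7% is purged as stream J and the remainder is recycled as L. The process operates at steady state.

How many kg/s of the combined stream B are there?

N2 enters only via Q and leaves only via the purge: 1790×0.388 = 0.337×(N2 in P), and the recovery unit passes all N2, so N2 in B = N2 in P = 2060.9 kg/s.
monomer in B: m_A = 1790×0.612 + (1−0.337)·(1−0.798)·m_A, so m_A = 1095.5/0.8661 = 1264.9 kg/s.
B = 1264.9 + 2060.9 = 3325.8 kg/s.

3326 kg/s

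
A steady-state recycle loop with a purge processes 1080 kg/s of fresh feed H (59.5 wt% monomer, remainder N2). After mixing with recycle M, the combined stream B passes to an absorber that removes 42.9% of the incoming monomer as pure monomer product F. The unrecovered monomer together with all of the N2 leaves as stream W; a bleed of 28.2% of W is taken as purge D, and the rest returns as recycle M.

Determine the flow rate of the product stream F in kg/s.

467.2 kg/s

monomer in B: m_A = 1080×0.595 + (1−0.282)·(1−0.429)·m_A, so m_A = 642.6/0.5900 = 1089.1 kg/s.
Product F = 0.429×1089.1 = 467.23 kg/s.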